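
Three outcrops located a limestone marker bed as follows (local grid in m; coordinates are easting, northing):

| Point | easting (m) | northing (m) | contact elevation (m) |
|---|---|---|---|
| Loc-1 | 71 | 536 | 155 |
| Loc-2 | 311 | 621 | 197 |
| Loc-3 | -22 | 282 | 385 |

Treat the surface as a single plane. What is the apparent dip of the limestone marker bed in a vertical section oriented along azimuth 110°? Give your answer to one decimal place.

Two edge vectors: Loc-1→Loc-2 = (240, 85, 42), Loc-1→Loc-3 = (-93, -254, 230).
Normal n = (Loc-1→Loc-2) × (Loc-1→Loc-3) = (30218, -59106, -53055).
So ∂z/∂easting = −n_x/n_z = 0.56956 and ∂z/∂northing = −n_y/n_z = −1.11405.
Unit vector along 110° is (sin 110°, cos 110°) = (0.9397, -0.3420).
Slope in that direction = a·(0.9397) + b·(-0.3420) = 0.91624.
Apparent dip = arctan|0.91624| = 42.5° (true dip is 51.4°, so apparent ≤ true as expected).

42.5°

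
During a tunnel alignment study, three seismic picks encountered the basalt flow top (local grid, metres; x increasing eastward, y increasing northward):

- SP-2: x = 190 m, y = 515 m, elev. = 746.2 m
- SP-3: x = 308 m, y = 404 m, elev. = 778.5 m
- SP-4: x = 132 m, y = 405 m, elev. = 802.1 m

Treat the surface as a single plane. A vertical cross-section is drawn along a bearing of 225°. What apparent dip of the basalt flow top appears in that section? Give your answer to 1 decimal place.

Let the plane be z = a·x + b·y + c.
SP-3−SP-2: 118a − 111b = 32.3;  SP-4−SP-2: −58a − 110b = 55.9.
Solving gives a = −0.13657, b = −0.43617.
Unit vector along 225° is (sin 225°, cos 225°) = (-0.7071, -0.7071).
Slope in that direction = a·(-0.7071) + b·(-0.7071) = 0.40499.
Apparent dip = arctan|0.40499| = 22.0° (true dip is 24.6°, so apparent ≤ true as expected).

22.0°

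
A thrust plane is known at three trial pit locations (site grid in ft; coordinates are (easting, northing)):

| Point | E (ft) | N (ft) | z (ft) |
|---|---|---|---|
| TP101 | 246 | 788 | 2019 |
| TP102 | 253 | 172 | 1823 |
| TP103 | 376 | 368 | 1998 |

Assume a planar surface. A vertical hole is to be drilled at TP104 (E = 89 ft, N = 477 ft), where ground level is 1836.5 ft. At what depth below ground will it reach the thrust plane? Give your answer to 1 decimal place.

60.8 ft

Two edge vectors: TP101→TP102 = (7, -616, -196), TP101→TP103 = (130, -420, -21).
Normal n = (TP101→TP102) × (TP101→TP103) = (-69384, -25333, 77140).
So ∂z/∂E = −n_x/n_z = 0.89946 and ∂z/∂N = −n_y/n_z = 0.32840.
Intercept c from TP101: 2019 − 221.27 − 258.78 = 1538.95.
At (89, 477): z_contact = 80.05 + 156.65 + 1538.95 = 1775.65 ft.
Depth below ground = 1836.5 − 1775.65 = 60.8 ft.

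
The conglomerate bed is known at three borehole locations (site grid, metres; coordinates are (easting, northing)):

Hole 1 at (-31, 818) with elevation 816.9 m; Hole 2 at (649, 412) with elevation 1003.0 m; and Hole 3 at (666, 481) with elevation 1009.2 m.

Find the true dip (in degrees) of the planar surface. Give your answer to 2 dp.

Let the plane be z = a·E + b·N + c.
Hole 2−Hole 1: 680a − 406b = 186.1;  Hole 3−Hole 1: 697a − 337b = 192.3.
Solving gives a = 0.28535, b = 0.01955.
Gradient magnitude |∇z| = √(a² + b²) = √(0.08142 + 0.00038) = 0.28602.
True dip = arctan(0.28602) = 15.96°, dipping toward W (azimuth ≈ 266°).

15.96°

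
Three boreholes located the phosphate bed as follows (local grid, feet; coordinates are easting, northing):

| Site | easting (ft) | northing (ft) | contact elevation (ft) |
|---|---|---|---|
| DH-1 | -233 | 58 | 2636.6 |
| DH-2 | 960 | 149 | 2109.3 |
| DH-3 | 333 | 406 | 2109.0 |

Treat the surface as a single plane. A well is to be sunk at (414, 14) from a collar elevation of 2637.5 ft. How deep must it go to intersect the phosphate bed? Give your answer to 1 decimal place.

201.9 ft

Let the plane be z = a·easting + b·northing + c.
DH-2−DH-1: 1193a + 91b = −527.3;  DH-3−DH-1: 566a + 348b = −527.6.
Solving gives a = −0.37257, b = −0.91013.
Then c = 2636.6 − a·-233 − b·58 = 2602.58.
At (414, 14): z_contact = −154.24 − 12.74 + 2602.58 = 2435.59 ft.
Depth below ground = 2637.5 − 2435.59 = 201.9 ft.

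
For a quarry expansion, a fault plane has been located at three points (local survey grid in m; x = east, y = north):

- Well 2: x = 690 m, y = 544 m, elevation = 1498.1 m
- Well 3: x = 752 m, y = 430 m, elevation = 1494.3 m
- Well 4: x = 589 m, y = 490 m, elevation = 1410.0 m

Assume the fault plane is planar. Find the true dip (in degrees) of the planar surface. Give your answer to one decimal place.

Let the plane be z = a·x + b·y + c.
Well 3−Well 2: 62a − 114b = −3.8;  Well 4−Well 2: −101a − 54b = −88.1.
Solving gives a = 0.66197, b = 0.39335.
Gradient magnitude |∇z| = √(a² + b²) = √(0.43820 + 0.15473) = 0.77002.
True dip = arctan(0.77002) = 37.6°, dipping toward WSW (azimuth ≈ 239°).

37.6°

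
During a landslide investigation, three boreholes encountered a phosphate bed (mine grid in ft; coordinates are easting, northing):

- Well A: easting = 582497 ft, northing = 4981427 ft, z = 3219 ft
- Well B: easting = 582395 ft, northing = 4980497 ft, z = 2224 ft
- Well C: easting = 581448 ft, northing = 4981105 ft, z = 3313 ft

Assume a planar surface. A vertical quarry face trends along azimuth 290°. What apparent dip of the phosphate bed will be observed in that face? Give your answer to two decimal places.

Two edge vectors: Well A→Well B = (-102, -930, -995), Well A→Well C = (-1049, -322, 94).
Normal n = (Well A→Well B) × (Well A→Well C) = (-407810, 1053343, -942726).
So ∂z/∂easting = −n_x/n_z = −0.43259 and ∂z/∂northing = −n_y/n_z = 1.11734.
Unit vector along 290° is (sin 290°, cos 290°) = (-0.9397, 0.3420).
Slope in that direction = a·(-0.9397) + b·(0.3420) = 0.78865.
Apparent dip = arctan|0.78865| = 38.26° (true dip is 50.2°, so apparent ≤ true as expected).

38.26°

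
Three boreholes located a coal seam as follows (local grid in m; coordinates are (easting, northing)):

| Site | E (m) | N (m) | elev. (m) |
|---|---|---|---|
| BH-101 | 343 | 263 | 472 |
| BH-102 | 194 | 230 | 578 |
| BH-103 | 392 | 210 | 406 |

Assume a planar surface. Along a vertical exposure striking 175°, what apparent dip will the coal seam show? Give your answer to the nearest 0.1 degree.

Let the plane be z = a·E + b·N + c.
BH-102−BH-101: −149a − 33b = 106;  BH-103−BH-101: 49a − 53b = −66.
Solving gives a = −0.81942, b = 0.48770.
Unit vector along 175° is (sin 175°, cos 175°) = (0.0872, -0.9962).
Slope in that direction = a·(0.0872) + b·(-0.9962) = −0.55726.
Apparent dip = arctan|0.55726| = 29.1° (true dip is 43.6°, so apparent ≤ true as expected).

29.1°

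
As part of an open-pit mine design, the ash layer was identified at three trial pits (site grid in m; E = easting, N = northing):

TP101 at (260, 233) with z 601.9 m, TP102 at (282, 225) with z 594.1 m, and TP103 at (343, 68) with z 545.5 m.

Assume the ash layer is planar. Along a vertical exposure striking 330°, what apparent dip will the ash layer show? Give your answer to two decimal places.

17.44°

Two edge vectors: TP101→TP102 = (22, -8, -7.8), TP101→TP103 = (83, -165, -56.4).
Normal n = (TP101→TP102) × (TP101→TP103) = (-835.8, 593.4, -2966).
So ∂z/∂E = −n_x/n_z = −0.28179 and ∂z/∂N = −n_y/n_z = 0.20007.
Unit vector along 330° is (sin 330°, cos 330°) = (-0.5000, 0.8660).
Slope in that direction = a·(-0.5000) + b·(0.8660) = 0.31416.
Apparent dip = arctan|0.31416| = 17.44° (true dip is 19.1°, so apparent ≤ true as expected).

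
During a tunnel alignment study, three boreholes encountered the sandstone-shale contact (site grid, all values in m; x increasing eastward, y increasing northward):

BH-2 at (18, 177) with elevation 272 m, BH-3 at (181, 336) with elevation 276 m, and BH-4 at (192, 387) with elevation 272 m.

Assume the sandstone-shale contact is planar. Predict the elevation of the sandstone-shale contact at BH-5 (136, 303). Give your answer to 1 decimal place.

273.7 m

Two edge vectors: BH-2→BH-3 = (163, 159, 4), BH-2→BH-4 = (174, 210, 0).
Normal n = (BH-2→BH-3) × (BH-2→BH-4) = (-840, 696, 6564).
So ∂z/∂x = −n_x/n_z = 0.12797 and ∂z/∂y = −n_y/n_z = −0.10603.
Intercept c from BH-2: 272 − 2.30 + 18.77 = 288.46.
At (136, 303): z = 17.4 − 32.1 + 288.46 = 273.7 m.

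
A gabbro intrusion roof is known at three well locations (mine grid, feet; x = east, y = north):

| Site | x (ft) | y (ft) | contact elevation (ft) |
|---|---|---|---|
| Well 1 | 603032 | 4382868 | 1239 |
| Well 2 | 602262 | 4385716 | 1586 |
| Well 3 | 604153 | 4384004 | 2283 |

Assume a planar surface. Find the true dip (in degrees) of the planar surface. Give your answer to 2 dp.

34.94°

Two edge vectors: Well 1→Well 2 = (-770, 2848, 347), Well 1→Well 3 = (1121, 1136, 1044).
Normal n = (Well 1→Well 2) × (Well 1→Well 3) = (2579120, 1192867, -4067328).
So ∂z/∂x = −n_x/n_z = 0.63411 and ∂z/∂y = −n_y/n_z = 0.29328.
Gradient magnitude |∇z| = √(a² + b²) = √(0.40209 + 0.08601) = 0.69864.
True dip = arctan(0.69864) = 34.94°, dipping toward WSW (azimuth ≈ 245°).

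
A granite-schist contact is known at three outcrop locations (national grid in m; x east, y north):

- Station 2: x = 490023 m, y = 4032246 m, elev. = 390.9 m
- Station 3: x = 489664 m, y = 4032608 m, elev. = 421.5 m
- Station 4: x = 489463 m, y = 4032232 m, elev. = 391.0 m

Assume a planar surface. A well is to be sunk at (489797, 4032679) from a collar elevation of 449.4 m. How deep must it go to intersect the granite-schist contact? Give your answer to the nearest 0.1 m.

Two edge vectors: Station 2→Station 3 = (-359, 362, 30.6), Station 2→Station 4 = (-560, -14, 0.1).
Normal n = (Station 2→Station 3) × (Station 2→Station 4) = (464.6, -17100.1, 207746).
So ∂z/∂x = −n_x/n_z = −0.002236385 and ∂z/∂y = −n_y/n_z = 0.082312536.
Intercept c from Station 2: 390.9 + 1095.88 − 331904.39 = −330417.61.
At (489797, 4032679): z_contact = −1095.37 + 331940.03 − 330417.61 = 427.05 m.
Depth below ground = 449.4 − 427.05 = 22.4 m.

22.4 m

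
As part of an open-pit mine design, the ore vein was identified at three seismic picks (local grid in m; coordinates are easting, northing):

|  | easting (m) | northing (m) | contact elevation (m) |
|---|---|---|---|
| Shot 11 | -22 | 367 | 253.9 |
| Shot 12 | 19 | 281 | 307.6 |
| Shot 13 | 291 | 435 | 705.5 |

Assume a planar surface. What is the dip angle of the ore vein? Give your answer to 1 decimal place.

Let the plane be z = a·easting + b·northing + c.
Shot 12−Shot 11: 41a − 86b = 53.7;  Shot 13−Shot 11: 313a + 68b = 451.6.
Solving gives a = 1.43032, b = 0.05748.
Gradient magnitude |∇z| = √(a² + b²) = √(2.04583 + 0.00330) = 1.43148.
True dip = arctan(1.43148) = 55.1°, dipping toward W (azimuth ≈ 268°).

55.1°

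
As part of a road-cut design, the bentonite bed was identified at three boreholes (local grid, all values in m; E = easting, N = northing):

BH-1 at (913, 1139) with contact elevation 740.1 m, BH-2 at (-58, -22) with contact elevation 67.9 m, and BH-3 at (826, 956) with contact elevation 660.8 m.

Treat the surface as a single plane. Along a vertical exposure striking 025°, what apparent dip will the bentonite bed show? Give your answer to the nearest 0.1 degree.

Let the plane be z = a·E + b·N + c.
BH-2−BH-1: −971a − 1161b = −672.2;  BH-3−BH-1: −87a − 183b = −79.3.
Solving gives a = 0.40353, b = 0.24149.
Unit vector along 025° is (sin 25°, cos 25°) = (0.4226, 0.9063).
Slope in that direction = a·(0.4226) + b·(0.9063) = 0.38940.
Apparent dip = arctan|0.38940| = 21.3° (true dip is 25.2°, so apparent ≤ true as expected).

21.3°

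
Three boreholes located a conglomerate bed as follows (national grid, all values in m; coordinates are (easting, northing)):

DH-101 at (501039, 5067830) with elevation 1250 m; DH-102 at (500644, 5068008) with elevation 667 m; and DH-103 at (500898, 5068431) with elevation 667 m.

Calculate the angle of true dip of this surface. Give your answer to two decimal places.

Let the plane be z = a·E + b·N + c.
DH-102−DH-101: −395a + 178b = −583;  DH-103−DH-101: −141a + 601b = −583.
Solving gives a = 1.16162, b = −0.69752.
Gradient magnitude |∇z| = √(a² + b²) = √(1.34937 + 0.48654) = 1.35496.
True dip = arctan(1.35496) = 53.57°, dipping toward WNW (azimuth ≈ 301°).

53.57°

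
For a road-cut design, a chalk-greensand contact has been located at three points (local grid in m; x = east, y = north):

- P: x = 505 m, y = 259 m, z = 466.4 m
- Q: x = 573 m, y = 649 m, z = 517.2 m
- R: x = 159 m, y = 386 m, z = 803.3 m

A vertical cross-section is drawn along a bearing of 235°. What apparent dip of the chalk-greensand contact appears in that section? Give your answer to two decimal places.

Let the plane be z = a·x + b·y + c.
Q−P: 68a + 390b = 50.8;  R−P: −346a + 127b = 336.9.
Solving gives a = −0.87020, b = 0.28198.
Unit vector along 235° is (sin 235°, cos 235°) = (-0.8192, -0.5736).
Slope in that direction = a·(-0.8192) + b·(-0.5736) = 0.55108.
Apparent dip = arctan|0.55108| = 28.86° (true dip is 42.5°, so apparent ≤ true as expected).

28.86°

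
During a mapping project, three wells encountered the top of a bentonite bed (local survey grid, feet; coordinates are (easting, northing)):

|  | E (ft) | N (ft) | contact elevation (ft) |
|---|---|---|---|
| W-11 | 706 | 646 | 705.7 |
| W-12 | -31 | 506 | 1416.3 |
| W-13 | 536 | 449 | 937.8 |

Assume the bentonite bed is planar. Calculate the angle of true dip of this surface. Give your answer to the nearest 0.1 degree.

44.3°

Two edge vectors: W-11→W-12 = (-737, -140, 710.6), W-11→W-13 = (-170, -197, 232.1).
Normal n = (W-11→W-12) × (W-11→W-13) = (107494.2, 50255.7, 121389).
So ∂z/∂E = −n_x/n_z = −0.88553 and ∂z/∂N = −n_y/n_z = −0.41401.
Gradient magnitude |∇z| = √(a² + b²) = √(0.78417 + 0.17140) = 0.97753.
True dip = arctan(0.97753) = 44.3°, dipping toward ENE (azimuth ≈ 065°).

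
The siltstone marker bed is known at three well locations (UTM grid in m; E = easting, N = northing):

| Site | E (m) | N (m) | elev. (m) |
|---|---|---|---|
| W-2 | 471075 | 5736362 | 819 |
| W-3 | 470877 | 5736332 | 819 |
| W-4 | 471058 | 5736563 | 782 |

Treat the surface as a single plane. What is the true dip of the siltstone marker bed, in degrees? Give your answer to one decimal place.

Let the plane be z = a·E + b·N + c.
W-3−W-2: −198a − 30b = 0;  W-4−W-2: −17a + 201b = −37.
Solving gives a = 0.02754, b = −0.18175.
Gradient magnitude |∇z| = √(a² + b²) = √(0.00076 + 0.03303) = 0.18382.
True dip = arctan(0.18382) = 10.4°, dipping toward N (azimuth ≈ 351°).

10.4°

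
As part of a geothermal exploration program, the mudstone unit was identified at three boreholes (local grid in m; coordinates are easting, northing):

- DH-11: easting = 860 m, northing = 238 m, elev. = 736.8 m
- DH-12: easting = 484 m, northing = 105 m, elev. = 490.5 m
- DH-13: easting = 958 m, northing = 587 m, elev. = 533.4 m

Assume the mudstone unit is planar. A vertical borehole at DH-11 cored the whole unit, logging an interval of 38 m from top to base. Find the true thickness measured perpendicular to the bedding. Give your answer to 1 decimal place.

23.4 m

Two edge vectors: DH-11→DH-12 = (-376, -133, -246.3), DH-11→DH-13 = (98, 349, -203.4).
Normal n = (DH-11→DH-12) × (DH-11→DH-13) = (113010.9, -100615.8, -118190).
So ∂z/∂easting = −n_x/n_z = 0.95618 and ∂z/∂northing = −n_y/n_z = −0.85131.
|∇z| = √(a²+b²) = 1.28023, so dip δ = arctan(1.28023) = 52.01°.
True thickness = vertical thickness × cos δ = 38 × cos 52.01° = 23.4 m.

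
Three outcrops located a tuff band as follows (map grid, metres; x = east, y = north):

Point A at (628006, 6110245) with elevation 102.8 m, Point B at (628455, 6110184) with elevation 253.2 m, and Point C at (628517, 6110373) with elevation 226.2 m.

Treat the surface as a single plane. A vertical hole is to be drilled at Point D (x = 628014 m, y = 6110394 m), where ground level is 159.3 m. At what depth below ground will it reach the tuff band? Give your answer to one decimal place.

90.1 m

Two edge vectors: Point A→Point B = (449, -61, 150.4), Point A→Point C = (511, 128, 123.4).
Normal n = (Point A→Point B) × (Point A→Point C) = (-26778.6, 21447.8, 88643).
So ∂z/∂x = −n_x/n_z = 0.302094920 and ∂z/∂y = −n_y/n_z = −0.241957064.
Intercept c from Point A: 102.8 − 189717.42 + 1478416.94 = 1288802.32.
At (628014, 6110394): z_contact = 189719.84 − 1478452.99 + 1288802.32 = 69.17 m.
Depth below ground = 159.3 − 69.17 = 90.1 m.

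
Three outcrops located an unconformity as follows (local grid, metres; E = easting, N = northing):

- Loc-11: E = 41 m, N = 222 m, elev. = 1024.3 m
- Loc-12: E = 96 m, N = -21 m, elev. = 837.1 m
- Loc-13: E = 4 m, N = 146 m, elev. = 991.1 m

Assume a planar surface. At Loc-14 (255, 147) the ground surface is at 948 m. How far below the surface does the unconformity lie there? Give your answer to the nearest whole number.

74 m

Let the plane be z = a·E + b·N + c.
Loc-12−Loc-11: 55a − 243b = −187.2;  Loc-13−Loc-11: −37a − 76b = −33.2.
Solving gives a = −0.46766, b = 0.66452.
Then c = 1024.3 − a·41 − b·222 = 895.95.
At (255, 147): z_contact = −119.3 + 97.7 + 895.95 = 874.4 m.
Depth below ground = 948 − 874.4 = 74 m.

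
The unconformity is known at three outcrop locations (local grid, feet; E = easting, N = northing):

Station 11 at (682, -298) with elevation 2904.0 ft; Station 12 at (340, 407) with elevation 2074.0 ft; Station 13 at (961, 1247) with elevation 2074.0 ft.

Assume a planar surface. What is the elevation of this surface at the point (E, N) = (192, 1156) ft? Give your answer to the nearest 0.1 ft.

1399.3 ft

Two edge vectors: Station 11→Station 12 = (-342, 705, -830), Station 11→Station 13 = (279, 1545, -830).
Normal n = (Station 11→Station 12) × (Station 11→Station 13) = (697200, -515430, -725085).
So ∂z/∂E = −n_x/n_z = 0.961542 and ∂z/∂N = −n_y/n_z = −0.710855.
Intercept c from Station 11: 2904 − 655.77 − 211.83 = 2036.39.
At (192, 1156): z = 184.6 − 821.7 + 2036.39 = 1399.3 ft.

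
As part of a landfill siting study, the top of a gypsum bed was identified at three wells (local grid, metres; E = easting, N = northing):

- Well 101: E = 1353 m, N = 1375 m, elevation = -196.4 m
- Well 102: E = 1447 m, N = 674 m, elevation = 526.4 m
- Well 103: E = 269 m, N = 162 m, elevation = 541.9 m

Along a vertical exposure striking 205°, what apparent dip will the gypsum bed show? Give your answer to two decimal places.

Let the plane be z = a·E + b·N + c.
Well 102−Well 101: 94a − 701b = 722.8;  Well 103−Well 101: −1084a − 1213b = 738.3.
Solving gives a = 0.41104, b = −0.97598.
Unit vector along 205° is (sin 205°, cos 205°) = (-0.4226, -0.9063).
Slope in that direction = a·(-0.4226) + b·(-0.9063) = 0.71083.
Apparent dip = arctan|0.71083| = 35.41° (true dip is 46.6°, so apparent ≤ true as expected).

35.41°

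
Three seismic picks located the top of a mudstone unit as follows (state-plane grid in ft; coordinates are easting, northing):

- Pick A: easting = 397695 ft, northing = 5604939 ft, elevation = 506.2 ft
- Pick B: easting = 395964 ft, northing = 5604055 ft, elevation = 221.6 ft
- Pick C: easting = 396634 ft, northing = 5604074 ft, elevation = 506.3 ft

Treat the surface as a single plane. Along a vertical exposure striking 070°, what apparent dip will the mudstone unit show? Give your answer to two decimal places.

Let the plane be z = a·easting + b·northing + c.
Pick B−Pick A: −1731a − 884b = −284.6;  Pick C−Pick A: −1061a − 865b = 0.1.
Solving gives a = 0.44024, b = −0.54011.
Unit vector along 070° is (sin 70°, cos 70°) = (0.9397, 0.3420).
Slope in that direction = a·(0.9397) + b·(0.3420) = 0.22896.
Apparent dip = arctan|0.22896| = 12.90° (true dip is 34.9°, so apparent ≤ true as expected).

12.90°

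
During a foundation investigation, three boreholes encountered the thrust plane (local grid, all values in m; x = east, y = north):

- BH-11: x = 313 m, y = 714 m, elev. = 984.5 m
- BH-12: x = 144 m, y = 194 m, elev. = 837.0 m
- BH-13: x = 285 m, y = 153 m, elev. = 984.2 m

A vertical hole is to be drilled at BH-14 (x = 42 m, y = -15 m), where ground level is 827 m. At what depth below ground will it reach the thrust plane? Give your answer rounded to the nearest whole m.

84 m

Let the plane be z = a·x + b·y + c.
BH-12−BH-11: −169a − 520b = −147.5;  BH-13−BH-11: −28a − 561b = −0.3.
Solving gives a = 1.02919, b = −0.05083.
Then c = 984.5 − a·313 − b·714 = 698.66.
At (42, -15): z_contact = 43.2 + 0.8 + 698.66 = 742.6 m.
Depth below ground = 827 − 742.6 = 84 m.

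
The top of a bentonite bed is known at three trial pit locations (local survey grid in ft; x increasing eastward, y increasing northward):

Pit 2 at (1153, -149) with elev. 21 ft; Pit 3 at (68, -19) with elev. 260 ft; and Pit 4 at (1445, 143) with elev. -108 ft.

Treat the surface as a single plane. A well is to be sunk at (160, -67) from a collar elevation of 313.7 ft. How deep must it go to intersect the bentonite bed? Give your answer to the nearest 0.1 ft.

66.7 ft

Two edge vectors: Pit 2→Pit 3 = (-1085, 130, 239), Pit 2→Pit 4 = (292, 292, -129).
Normal n = (Pit 2→Pit 3) × (Pit 2→Pit 4) = (-86558, -70177, -354780).
So ∂z/∂x = −n_x/n_z = −0.243977 and ∂z/∂y = −n_y/n_z = −0.197804.
Intercept c from Pit 2: 21 + 281.30 − 29.47 = 272.83.
At (160, -67): z_contact = −39.04 + 13.25 + 272.83 = 247.05 ft.
Depth below ground = 313.7 − 247.05 = 66.7 ft.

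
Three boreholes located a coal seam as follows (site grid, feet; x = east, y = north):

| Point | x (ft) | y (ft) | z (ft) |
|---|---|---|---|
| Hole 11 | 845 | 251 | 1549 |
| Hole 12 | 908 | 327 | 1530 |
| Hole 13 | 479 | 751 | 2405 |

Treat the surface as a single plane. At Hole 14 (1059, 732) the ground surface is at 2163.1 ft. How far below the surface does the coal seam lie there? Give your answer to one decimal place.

502.2 ft

Two edge vectors: Hole 11→Hole 12 = (63, 76, -19), Hole 11→Hole 13 = (-366, 500, 856).
Normal n = (Hole 11→Hole 12) × (Hole 11→Hole 13) = (74556, -46974, 59316).
So ∂z/∂x = −n_x/n_z = −1.256929 and ∂z/∂y = −n_y/n_z = 0.791928.
Intercept c from Hole 11: 1549 + 1062.10 − 198.77 = 2412.33.
At (1059, 732): z_contact = −1331.09 + 579.69 + 2412.33 = 1660.93 ft.
Depth below ground = 2163.1 − 1660.93 = 502.2 ft.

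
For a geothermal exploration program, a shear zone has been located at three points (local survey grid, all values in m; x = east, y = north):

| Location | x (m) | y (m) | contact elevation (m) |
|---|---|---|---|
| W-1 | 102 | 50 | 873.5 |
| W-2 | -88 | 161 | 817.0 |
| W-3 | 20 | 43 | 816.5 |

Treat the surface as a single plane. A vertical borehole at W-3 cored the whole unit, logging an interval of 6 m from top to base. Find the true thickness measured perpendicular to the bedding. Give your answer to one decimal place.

Two edge vectors: W-1→W-2 = (-190, 111, -56.5), W-1→W-3 = (-82, -7, -57).
Normal n = (W-1→W-2) × (W-1→W-3) = (-6722.5, -6197, 10432).
So ∂z/∂x = −n_x/n_z = 0.64441 and ∂z/∂y = −n_y/n_z = 0.59404.
|∇z| = √(a²+b²) = 0.87644, so dip δ = arctan(0.87644) = 41.23°.
True thickness = vertical thickness × cos δ = 6 × cos 41.23° = 4.5 m.

4.5 m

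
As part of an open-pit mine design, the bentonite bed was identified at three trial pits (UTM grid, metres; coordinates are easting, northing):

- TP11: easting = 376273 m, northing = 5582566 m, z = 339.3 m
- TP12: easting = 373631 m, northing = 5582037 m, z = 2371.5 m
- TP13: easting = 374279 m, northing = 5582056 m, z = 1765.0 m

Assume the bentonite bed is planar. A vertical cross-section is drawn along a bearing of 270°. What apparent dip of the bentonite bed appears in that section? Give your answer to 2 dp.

Let the plane be z = a·easting + b·northing + c.
TP12−TP11: −2642a − 529b = 2032.2;  TP13−TP11: −1994a − 510b = 1425.7.
Solving gives a = −0.96457, b = 0.97578.
Unit vector along 270° is (sin 270°, cos 270°) = (-1.0000, -0.0000).
Slope in that direction = a·(-1.0000) + b·(-0.0000) = 0.96457.
Apparent dip = arctan|0.96457| = 43.97° (true dip is 53.9°, so apparent ≤ true as expected).

43.97°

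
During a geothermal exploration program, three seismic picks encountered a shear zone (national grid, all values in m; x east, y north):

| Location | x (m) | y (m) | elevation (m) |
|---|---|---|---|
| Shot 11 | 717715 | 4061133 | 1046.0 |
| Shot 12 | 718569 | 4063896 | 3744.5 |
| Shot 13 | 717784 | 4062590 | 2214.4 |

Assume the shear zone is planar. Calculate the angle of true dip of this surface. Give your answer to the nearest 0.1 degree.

45.5°

Two edge vectors: Shot 11→Shot 12 = (854, 2763, 2698.5), Shot 11→Shot 13 = (69, 1457, 1168.4).
Normal n = (Shot 11→Shot 12) × (Shot 11→Shot 13) = (-703425.3, -811617.1, 1053631).
So ∂z/∂x = −n_x/n_z = 0.66762 and ∂z/∂y = −n_y/n_z = 0.77030.
Gradient magnitude |∇z| = √(a² + b²) = √(0.44572 + 0.59337) = 1.01936.
True dip = arctan(1.01936) = 45.5°, dipping toward SW (azimuth ≈ 221°).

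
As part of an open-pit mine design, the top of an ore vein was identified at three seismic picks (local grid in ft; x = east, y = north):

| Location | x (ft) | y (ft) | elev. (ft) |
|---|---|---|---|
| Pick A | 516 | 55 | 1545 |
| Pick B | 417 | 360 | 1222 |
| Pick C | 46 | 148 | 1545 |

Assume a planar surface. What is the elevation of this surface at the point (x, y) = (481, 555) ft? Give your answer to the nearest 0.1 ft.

Two edge vectors: Pick A→Pick B = (-99, 305, -323), Pick A→Pick C = (-470, 93, 0).
Normal n = (Pick A→Pick B) × (Pick A→Pick C) = (30039, 151810, 134143).
So ∂z/∂x = −n_x/n_z = −0.22393 and ∂z/∂y = −n_y/n_z = −1.13170.
Intercept c from Pick A: 1545 + 115.55 + 62.24 = 1722.79.
At (481, 555): z = −107.7 − 628.1 + 1722.79 = 987.0 ft.

987.0 ft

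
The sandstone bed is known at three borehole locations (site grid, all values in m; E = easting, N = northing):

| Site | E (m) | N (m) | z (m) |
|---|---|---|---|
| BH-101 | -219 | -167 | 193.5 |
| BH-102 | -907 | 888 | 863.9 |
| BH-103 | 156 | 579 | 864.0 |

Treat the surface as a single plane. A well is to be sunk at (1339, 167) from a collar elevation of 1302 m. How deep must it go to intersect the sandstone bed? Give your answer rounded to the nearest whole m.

491 m

Two edge vectors: BH-101→BH-102 = (-688, 1055, 670.4), BH-101→BH-103 = (375, 746, 670.5).
Normal n = (BH-101→BH-102) × (BH-101→BH-103) = (207259.1, 712704, -908873).
So ∂z/∂E = −n_x/n_z = 0.22804 and ∂z/∂N = −n_y/n_z = 0.78416.
Intercept c from BH-101: 193.5 + 49.94 + 130.96 = 374.40.
At (1339, 167): z_contact = 305.3 + 131.0 + 374.40 = 810.7 m.
Depth below ground = 1302 − 810.7 = 491 m.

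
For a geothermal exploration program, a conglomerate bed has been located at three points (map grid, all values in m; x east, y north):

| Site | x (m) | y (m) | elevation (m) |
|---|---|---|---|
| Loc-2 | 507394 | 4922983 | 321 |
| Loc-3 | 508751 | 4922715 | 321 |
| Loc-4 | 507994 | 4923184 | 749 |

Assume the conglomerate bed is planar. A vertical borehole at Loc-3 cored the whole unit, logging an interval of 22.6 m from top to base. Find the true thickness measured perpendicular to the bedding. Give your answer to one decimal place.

13.4 m

Two edge vectors: Loc-2→Loc-3 = (1357, -268, 0), Loc-2→Loc-4 = (600, 201, 428).
Normal n = (Loc-2→Loc-3) × (Loc-2→Loc-4) = (-114704, -580796, 433557).
So ∂z/∂x = −n_x/n_z = 0.26456 and ∂z/∂y = −n_y/n_z = 1.33961.
|∇z| = √(a²+b²) = 1.36548, so dip δ = arctan(1.36548) = 53.78°.
True thickness = vertical thickness × cos δ = 22.6 × cos 53.78° = 13.4 m.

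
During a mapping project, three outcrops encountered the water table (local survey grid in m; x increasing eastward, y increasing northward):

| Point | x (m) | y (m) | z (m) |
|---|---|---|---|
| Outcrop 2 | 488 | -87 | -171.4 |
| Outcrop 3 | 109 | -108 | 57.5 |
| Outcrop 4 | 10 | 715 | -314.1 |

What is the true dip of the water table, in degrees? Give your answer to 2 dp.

Two edge vectors: Outcrop 2→Outcrop 3 = (-379, -21, 228.9), Outcrop 2→Outcrop 4 = (-478, 802, -142.7).
Normal n = (Outcrop 2→Outcrop 3) × (Outcrop 2→Outcrop 4) = (-180581.1, -163497.5, -313996).
So ∂z/∂x = −n_x/n_z = −0.57511 and ∂z/∂y = −n_y/n_z = −0.52070.
Gradient magnitude |∇z| = √(a² + b²) = √(0.33075 + 0.27113) = 0.77581.
True dip = arctan(0.77581) = 37.80°, dipping toward NE (azimuth ≈ 048°).

37.80°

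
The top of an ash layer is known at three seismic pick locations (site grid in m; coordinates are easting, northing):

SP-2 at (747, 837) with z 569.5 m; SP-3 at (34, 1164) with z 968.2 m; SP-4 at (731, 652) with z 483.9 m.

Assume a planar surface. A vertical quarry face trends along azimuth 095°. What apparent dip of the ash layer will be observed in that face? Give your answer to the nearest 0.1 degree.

20.6°

Let the plane be z = a·easting + b·northing + c.
SP-3−SP-2: −713a + 327b = 398.7;  SP-4−SP-2: −16a − 185b = −85.6.
Solving gives a = −0.33374, b = 0.49157.
Unit vector along 095° is (sin 95°, cos 95°) = (0.9962, -0.0872).
Slope in that direction = a·(0.9962) + b·(-0.0872) = −0.37531.
Apparent dip = arctan|0.37531| = 20.6° (true dip is 30.7°, so apparent ≤ true as expected).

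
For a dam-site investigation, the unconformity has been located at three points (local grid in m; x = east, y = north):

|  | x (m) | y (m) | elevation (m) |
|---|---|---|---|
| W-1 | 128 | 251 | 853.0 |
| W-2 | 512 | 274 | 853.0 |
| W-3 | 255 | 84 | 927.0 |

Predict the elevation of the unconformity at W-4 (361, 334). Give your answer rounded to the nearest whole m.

824 m

Let the plane be z = a·x + b·y + c.
W-2−W-1: 384a + 23b = 0;  W-3−W-1: 127a − 167b = 74.
Solving gives a = 0.02538, b = −0.42381.
Then c = 853 − a·128 − b·251 = 956.13.
At (361, 334): z = 9.2 − 141.6 + 956.13 = 823.7 m.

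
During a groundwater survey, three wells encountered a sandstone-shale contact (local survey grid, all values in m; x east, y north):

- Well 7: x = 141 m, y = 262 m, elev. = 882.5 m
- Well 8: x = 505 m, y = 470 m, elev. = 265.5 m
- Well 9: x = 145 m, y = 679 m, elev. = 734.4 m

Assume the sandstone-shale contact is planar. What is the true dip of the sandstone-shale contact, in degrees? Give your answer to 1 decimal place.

Two edge vectors: Well 7→Well 8 = (364, 208, -617), Well 7→Well 9 = (4, 417, -148.1).
Normal n = (Well 7→Well 8) × (Well 7→Well 9) = (226484.2, 51440.4, 150956).
So ∂z/∂x = −n_x/n_z = −1.50033 and ∂z/∂y = −n_y/n_z = −0.34076.
Gradient magnitude |∇z| = √(a² + b²) = √(2.25100 + 0.11612) = 1.53854.
True dip = arctan(1.53854) = 57.0°, dipping toward ENE (azimuth ≈ 077°).

57.0°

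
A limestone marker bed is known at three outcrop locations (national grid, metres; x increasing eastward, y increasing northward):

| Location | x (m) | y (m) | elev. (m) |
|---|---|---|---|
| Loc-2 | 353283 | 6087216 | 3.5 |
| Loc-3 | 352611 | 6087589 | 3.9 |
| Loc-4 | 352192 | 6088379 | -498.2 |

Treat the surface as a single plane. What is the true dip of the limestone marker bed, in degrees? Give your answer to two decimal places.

Two edge vectors: Loc-2→Loc-3 = (-672, 373, 0.4), Loc-2→Loc-4 = (-1091, 1163, -501.7).
Normal n = (Loc-2→Loc-3) × (Loc-2→Loc-4) = (-187599.3, -337578.8, -374593).
So ∂z/∂x = −n_x/n_z = −0.50081 and ∂z/∂y = −n_y/n_z = −0.90119.
Gradient magnitude |∇z| = √(a² + b²) = √(0.25081 + 0.81214) = 1.03099.
True dip = arctan(1.03099) = 45.87°, dipping toward NNE (azimuth ≈ 029°).

45.87°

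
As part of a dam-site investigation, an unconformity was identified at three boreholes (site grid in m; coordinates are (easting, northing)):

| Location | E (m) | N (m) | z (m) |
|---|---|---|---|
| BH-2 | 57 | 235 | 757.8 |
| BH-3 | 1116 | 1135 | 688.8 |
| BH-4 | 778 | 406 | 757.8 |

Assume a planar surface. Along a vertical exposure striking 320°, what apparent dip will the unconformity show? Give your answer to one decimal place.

Let the plane be z = a·E + b·N + c.
BH-3−BH-2: 1059a + 900b = −69;  BH-4−BH-2: 721a + 171b = 0.
Solving gives a = 0.02522, b = −0.10634.
Unit vector along 320° is (sin 320°, cos 320°) = (-0.6428, 0.7660).
Slope in that direction = a·(-0.6428) + b·(0.7660) = −0.09768.
Apparent dip = arctan|0.09768| = 5.6° (true dip is 6.2°, so apparent ≤ true as expected).

5.6°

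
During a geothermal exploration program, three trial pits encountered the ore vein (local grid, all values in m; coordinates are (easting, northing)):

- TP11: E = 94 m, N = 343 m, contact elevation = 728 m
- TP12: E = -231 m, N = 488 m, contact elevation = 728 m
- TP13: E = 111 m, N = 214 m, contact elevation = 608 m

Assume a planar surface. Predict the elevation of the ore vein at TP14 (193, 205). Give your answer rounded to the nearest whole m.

Let the plane be z = a·E + b·N + c.
TP12−TP11: −325a + 145b = 0;  TP13−TP11: 17a − 129b = −120.
Solving gives a = 0.44095, b = 0.98834.
Then c = 728 − a·94 − b·343 = 347.55.
At (193, 205): z = 85.1 + 202.6 + 347.55 = 635.3 m.

635 m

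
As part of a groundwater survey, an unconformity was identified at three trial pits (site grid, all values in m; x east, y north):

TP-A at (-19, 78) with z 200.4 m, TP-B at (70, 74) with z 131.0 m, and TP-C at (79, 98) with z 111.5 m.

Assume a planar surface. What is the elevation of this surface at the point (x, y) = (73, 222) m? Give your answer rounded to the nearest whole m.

Two edge vectors: TP-A→TP-B = (89, -4, -69.4), TP-A→TP-C = (98, 20, -88.9).
Normal n = (TP-A→TP-B) × (TP-A→TP-C) = (1743.6, 1110.9, 2172).
So ∂z/∂x = −n_x/n_z = −0.80276 and ∂z/∂y = −n_y/n_z = −0.51146.
Intercept c from TP-A: 200.4 − 15.25 + 39.89 = 225.04.
At (73, 222): z = −58.6 − 113.5 + 225.04 = 52.9 m.

53 m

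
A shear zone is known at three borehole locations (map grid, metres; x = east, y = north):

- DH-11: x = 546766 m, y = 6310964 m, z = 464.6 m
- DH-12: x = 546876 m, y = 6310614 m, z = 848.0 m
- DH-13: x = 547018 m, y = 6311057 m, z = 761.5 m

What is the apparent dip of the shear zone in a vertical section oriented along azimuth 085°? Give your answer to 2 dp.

53.59°

Two edge vectors: DH-11→DH-12 = (110, -350, 383.4), DH-11→DH-13 = (252, 93, 296.9).
Normal n = (DH-11→DH-12) × (DH-11→DH-13) = (-139571.2, 63957.8, 98430).
So ∂z/∂x = −n_x/n_z = 1.41797 and ∂z/∂y = −n_y/n_z = −0.64978.
Unit vector along 085° is (sin 85°, cos 85°) = (0.9962, 0.0872).
Slope in that direction = a·(0.9962) + b·(0.0872) = 1.35595.
Apparent dip = arctan|1.35595| = 53.59° (true dip is 57.3°, so apparent ≤ true as expected).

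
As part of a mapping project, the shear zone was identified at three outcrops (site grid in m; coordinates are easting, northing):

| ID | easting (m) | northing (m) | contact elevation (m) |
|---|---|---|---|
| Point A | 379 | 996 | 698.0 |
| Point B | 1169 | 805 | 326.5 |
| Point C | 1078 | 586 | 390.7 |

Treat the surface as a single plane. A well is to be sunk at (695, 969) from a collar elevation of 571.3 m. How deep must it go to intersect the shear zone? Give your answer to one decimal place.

26.3 m

Two edge vectors: Point A→Point B = (790, -191, -371.5), Point A→Point C = (699, -410, -307.3).
Normal n = (Point A→Point B) × (Point A→Point C) = (-93620.7, -16911.5, -190391).
So ∂z/∂easting = −n_x/n_z = −0.491729 and ∂z/∂northing = −n_y/n_z = −0.088825.
Intercept c from Point A: 698 + 186.37 + 88.47 = 972.83.
At (695, 969): z_contact = −341.75 − 86.07 + 972.83 = 545.01 m.
Depth below ground = 571.3 − 545.01 = 26.3 m.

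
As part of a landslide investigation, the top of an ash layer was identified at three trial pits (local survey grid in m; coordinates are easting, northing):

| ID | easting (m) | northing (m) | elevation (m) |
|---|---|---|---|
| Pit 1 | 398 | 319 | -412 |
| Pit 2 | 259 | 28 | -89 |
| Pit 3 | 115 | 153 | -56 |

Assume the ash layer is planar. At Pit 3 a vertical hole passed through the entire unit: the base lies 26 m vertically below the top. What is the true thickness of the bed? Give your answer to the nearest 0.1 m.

17.5 m

Two edge vectors: Pit 1→Pit 2 = (-139, -291, 323), Pit 1→Pit 3 = (-283, -166, 356).
Normal n = (Pit 1→Pit 2) × (Pit 1→Pit 3) = (-49978, -41925, -59279).
So ∂z/∂easting = −n_x/n_z = −0.84310 and ∂z/∂northing = −n_y/n_z = −0.70725.
|∇z| = √(a²+b²) = 1.10046, so dip δ = arctan(1.10046) = 47.74°.
True thickness = vertical thickness × cos δ = 26 × cos 47.74° = 17.5 m.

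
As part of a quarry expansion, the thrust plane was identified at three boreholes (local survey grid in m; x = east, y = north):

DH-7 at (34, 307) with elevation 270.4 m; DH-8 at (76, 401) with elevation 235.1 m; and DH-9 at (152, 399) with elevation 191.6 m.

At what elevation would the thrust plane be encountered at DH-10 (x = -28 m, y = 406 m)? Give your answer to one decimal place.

294.4 m

Two edge vectors: DH-7→DH-8 = (42, 94, -35.3), DH-7→DH-9 = (118, 92, -78.8).
Normal n = (DH-7→DH-8) × (DH-7→DH-9) = (-4159.6, -855.8, -7228).
So ∂z/∂x = −n_x/n_z = −0.57548 and ∂z/∂y = −n_y/n_z = −0.11840.
Intercept c from DH-7: 270.4 + 19.57 + 36.35 = 326.32.
At (-28, 406): z = 16.1 − 48.1 + 326.32 = 294.4 m.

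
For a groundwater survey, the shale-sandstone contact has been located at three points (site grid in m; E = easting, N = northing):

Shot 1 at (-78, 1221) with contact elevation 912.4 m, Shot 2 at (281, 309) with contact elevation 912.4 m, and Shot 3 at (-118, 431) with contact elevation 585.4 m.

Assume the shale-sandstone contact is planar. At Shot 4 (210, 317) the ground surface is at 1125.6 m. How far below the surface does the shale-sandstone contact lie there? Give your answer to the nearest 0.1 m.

276.4 m

Two edge vectors: Shot 1→Shot 2 = (359, -912, 0), Shot 1→Shot 3 = (-40, -790, -327).
Normal n = (Shot 1→Shot 2) × (Shot 1→Shot 3) = (298224, 117393, -320090).
So ∂z/∂E = −n_x/n_z = 0.931688 and ∂z/∂N = −n_y/n_z = 0.366750.
Intercept c from Shot 1: 912.4 + 72.67 − 447.80 = 537.27.
At (210, 317): z_contact = 195.65 + 116.26 + 537.27 = 849.18 m.
Depth below ground = 1125.6 − 849.18 = 276.4 m.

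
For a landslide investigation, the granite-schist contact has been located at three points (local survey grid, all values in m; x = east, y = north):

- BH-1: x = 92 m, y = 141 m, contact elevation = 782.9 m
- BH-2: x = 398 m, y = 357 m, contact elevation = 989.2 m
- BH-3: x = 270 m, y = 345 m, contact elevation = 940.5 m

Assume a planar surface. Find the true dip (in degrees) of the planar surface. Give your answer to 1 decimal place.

Two edge vectors: BH-1→BH-2 = (306, 216, 206.3), BH-1→BH-3 = (178, 204, 157.6).
Normal n = (BH-1→BH-2) × (BH-1→BH-3) = (-8043.6, -11504.2, 23976).
So ∂z/∂x = −n_x/n_z = 0.33549 and ∂z/∂y = −n_y/n_z = 0.47982.
Gradient magnitude |∇z| = √(a² + b²) = √(0.11255 + 0.23023) = 0.58547.
True dip = arctan(0.58547) = 30.3°, dipping toward SW (azimuth ≈ 215°).

30.3°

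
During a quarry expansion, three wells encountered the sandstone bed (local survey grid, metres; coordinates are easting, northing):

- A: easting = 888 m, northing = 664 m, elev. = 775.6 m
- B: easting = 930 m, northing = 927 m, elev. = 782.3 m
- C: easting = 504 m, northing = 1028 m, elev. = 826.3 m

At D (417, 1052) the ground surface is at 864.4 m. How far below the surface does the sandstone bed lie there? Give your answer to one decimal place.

29.0 m

Two edge vectors: A→B = (42, 263, 6.7), A→C = (-384, 364, 50.7).
Normal n = (A→B) × (A→C) = (10895.3, -4702.2, 116280).
So ∂z/∂easting = −n_x/n_z = −0.093699 and ∂z/∂northing = −n_y/n_z = 0.040439.
Intercept c from A: 775.6 + 83.20 − 26.85 = 831.95.
At (417, 1052): z_contact = −39.07 + 42.54 + 831.95 = 835.42 m.
Depth below ground = 864.4 − 835.42 = 29.0 m.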